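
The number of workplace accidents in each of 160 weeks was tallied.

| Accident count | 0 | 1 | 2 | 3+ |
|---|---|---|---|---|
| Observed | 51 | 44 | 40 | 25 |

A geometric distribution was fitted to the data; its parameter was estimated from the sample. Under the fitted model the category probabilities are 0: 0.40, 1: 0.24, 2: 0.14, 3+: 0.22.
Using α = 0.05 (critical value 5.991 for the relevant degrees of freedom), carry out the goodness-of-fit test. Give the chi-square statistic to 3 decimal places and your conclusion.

Expected counts E_i = n·p_i: 160×0.40 = 64, 160×0.24 = 38.4, 160×0.14 = 22.4, 160×0.22 = 35.2.
χ² = (51−64)²/64 + (44−38.4)²/38.4 + (40−22.4)²/22.4 + (25−35.2)²/35.2
   = 2.6406 + 0.8167 + 13.8286 + 2.9557
Sum = 20.242
df = 2. Since 20.242 > 5.991, we reject H₀.

20.242; reject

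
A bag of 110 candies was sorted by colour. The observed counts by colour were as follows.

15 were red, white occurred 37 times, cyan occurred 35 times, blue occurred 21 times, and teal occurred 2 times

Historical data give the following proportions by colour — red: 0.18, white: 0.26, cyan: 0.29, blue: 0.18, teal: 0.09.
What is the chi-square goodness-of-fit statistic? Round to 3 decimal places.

Expected counts E_i = n·p_i: 110×0.18 = 19.8, 110×0.26 = 28.6, 110×0.29 = 31.9, 110×0.18 = 19.8, 110×0.09 = 9.9.
χ² = (15−19.8)²/19.8 + (37−28.6)²/28.6 + (35−31.9)²/31.9 + (21−19.8)²/19.8 + (2−9.9)²/9.9
   = 1.1636 + 2.4671 + 0.3013 + 0.0727 + 6.3040
Sum = 10.309

10.309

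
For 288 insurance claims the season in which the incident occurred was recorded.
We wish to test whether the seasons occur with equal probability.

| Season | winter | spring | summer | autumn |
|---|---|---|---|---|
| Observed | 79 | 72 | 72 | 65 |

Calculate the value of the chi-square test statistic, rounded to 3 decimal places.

Expected count for each of the 4 categories: 288/4 = 72.
cat         O        E   (O−E)²/E
winter     79       72     0.6806
spring     72       72     0.0000
summer     72       72     0.0000
autumn     65       72     0.6806
Sum = 1.361

1.361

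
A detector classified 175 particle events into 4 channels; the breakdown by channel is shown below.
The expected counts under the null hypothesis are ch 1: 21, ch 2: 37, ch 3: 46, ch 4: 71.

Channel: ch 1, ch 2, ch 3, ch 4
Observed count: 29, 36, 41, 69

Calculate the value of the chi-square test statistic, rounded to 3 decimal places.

3.674

cat         O        E   (O−E)²/E
ch 1       29       21     3.0476
ch 2       36       37     0.0270
ch 3       41       46     0.5435
ch 4       69       71     0.0563
Sum = 3.674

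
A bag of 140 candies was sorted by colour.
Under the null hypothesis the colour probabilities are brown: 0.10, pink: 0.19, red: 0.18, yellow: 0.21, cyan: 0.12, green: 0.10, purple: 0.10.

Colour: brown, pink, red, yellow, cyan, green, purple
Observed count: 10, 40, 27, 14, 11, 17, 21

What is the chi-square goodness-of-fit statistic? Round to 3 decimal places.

Expected counts E_i = n·p_i: 140×0.10 = 14, 140×0.19 = 26.6, 140×0.18 = 25.2, 140×0.21 = 29.4, 140×0.12 = 16.8, 140×0.10 = 14, 140×0.10 = 14.
cat         O        E   (O−E)²/E
brown      10       14     1.1429
pink       40     26.6     6.7504
red        27     25.2     0.1286
yellow     14     29.4     8.0667
cyan       11     16.8     2.0024
green      17       14     0.6429
purple     21       14     3.5000
Sum = 22.234

22.234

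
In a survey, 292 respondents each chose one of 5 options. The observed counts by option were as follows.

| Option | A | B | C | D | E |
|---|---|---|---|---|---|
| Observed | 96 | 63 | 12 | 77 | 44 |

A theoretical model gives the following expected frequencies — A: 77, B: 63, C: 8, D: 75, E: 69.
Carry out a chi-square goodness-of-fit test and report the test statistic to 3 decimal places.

15.800

χ² = (96−77)²/77 + (63−63)²/63 + (12−8)²/8 + (77−75)²/75 + (44−69)²/69
   = 4.6883 + 0.0000 + 2.0000 + 0.0533 + 9.0580
Sum = 15.800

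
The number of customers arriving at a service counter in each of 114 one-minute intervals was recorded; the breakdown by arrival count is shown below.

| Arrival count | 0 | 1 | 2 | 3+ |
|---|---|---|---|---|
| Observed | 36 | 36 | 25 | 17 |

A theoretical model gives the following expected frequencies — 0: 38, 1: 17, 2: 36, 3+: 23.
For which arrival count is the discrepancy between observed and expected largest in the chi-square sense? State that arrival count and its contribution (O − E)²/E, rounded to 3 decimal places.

χ² = (36−38)²/38 + (36−17)²/17 + (25−36)²/36 + (17−23)²/23
   = 0.1053 + 21.2353 + 3.3611 + 1.5652
The largest term is for 1: 21.235.

1, 21.235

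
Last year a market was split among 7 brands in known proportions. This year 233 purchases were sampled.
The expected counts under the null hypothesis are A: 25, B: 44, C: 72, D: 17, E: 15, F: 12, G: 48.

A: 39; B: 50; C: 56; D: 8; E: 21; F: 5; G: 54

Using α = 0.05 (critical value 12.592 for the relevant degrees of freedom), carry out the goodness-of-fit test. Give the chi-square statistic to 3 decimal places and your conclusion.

A: (39 − 25)²/25 = 196/25 = 7.8400
B: (50 − 44)²/44 = 36/44 = 0.8182
C: (56 − 72)²/72 = 256/72 = 3.5556
D: (8 − 17)²/17 = 81/17 = 4.7647
E: (21 − 15)²/15 = 36/15 = 2.4000
F: (5 − 12)²/12 = 49/12 = 4.0833
G: (54 − 48)²/48 = 36/48 = 0.7500
Sum = 24.212
df = 6. Since 24.212 > 12.592, we reject H₀.

24.212; reject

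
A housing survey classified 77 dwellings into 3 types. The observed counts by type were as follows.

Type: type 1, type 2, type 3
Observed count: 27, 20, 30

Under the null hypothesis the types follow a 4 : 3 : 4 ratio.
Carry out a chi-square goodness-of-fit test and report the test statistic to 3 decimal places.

0.226

Ratio total = 11. Expected counts: 77×4/11 = 28, 77×3/11 = 21, 77×4/11 = 28.
cat         O        E   (O−E)²/E
type 1     27       28     0.0357
type 2     20       21     0.0476
type 3     30       28     0.1429
Sum = 0.226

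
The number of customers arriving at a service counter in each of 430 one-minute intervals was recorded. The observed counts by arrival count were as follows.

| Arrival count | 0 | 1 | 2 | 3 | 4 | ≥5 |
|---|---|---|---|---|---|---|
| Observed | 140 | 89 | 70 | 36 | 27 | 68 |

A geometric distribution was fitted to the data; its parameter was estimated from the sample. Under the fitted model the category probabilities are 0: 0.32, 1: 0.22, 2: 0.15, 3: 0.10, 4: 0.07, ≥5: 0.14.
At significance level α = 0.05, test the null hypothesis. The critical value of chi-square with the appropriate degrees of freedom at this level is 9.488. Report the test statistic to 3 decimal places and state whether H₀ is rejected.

Expected counts E_i = n·p_i: 430×0.32 = 137.6, 430×0.22 = 94.6, 430×0.15 = 64.5, 430×0.10 = 43, 430×0.07 = 30.1, 430×0.14 = 60.2.
χ² = (140−137.6)²/137.6 + (89−94.6)²/94.6 + (70−64.5)²/64.5 + (36−43)²/43 + (27−30.1)²/30.1 + (68−60.2)²/60.2
   = 0.0419 + 0.3315 + 0.4690 + 1.1395 + 0.3193 + 1.0106
Sum = 3.312
df = 4. Since 3.312 < 9.488, we do not reject H₀.

3.312; do not reject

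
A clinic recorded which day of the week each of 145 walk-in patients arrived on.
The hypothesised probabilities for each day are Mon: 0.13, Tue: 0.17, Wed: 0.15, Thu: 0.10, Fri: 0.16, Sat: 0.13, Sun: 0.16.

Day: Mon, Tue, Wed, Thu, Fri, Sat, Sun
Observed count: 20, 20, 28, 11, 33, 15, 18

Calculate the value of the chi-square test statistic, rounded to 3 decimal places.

Expected counts E_i = n·p_i: 145×0.13 = 18.85, 145×0.17 = 24.65, 145×0.15 = 21.75, 145×0.10 = 14.5, 145×0.16 = 23.2, 145×0.13 = 18.85, 145×0.16 = 23.2.
cat         O        E   (O−E)²/E
Mon        20    18.85     0.0702
Tue        20    24.65     0.8772
Wed        28    21.75     1.7960
Thu        11     14.5     0.8448
Fri        33     23.2     4.1397
Sat        15    18.85     0.7863
Sun        18     23.2     1.1655
Sum = 9.680

9.680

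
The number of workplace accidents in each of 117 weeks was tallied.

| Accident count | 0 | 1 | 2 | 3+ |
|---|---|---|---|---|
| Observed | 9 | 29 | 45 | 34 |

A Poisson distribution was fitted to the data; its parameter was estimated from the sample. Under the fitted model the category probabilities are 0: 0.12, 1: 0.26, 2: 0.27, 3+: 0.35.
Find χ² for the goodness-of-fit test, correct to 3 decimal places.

Expected counts E_i = n·p_i: 117×0.12 = 14.04, 117×0.26 = 30.42, 117×0.27 = 31.59, 117×0.35 = 40.95.
χ² = (9−14.04)²/14.04 + (29−30.42)²/30.42 + (45−31.59)²/31.59 + (34−40.95)²/40.95
   = 1.8092 + 0.0663 + 5.6926 + 1.1795
Sum = 8.748

8.748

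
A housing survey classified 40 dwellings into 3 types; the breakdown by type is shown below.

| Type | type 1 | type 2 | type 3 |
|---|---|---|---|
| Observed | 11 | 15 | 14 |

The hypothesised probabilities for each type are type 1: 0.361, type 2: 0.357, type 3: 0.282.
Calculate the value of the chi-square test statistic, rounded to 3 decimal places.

1.512

Expected counts E_i = n·p_i: 40×0.361 = 14.44, 40×0.357 = 14.28, 40×0.282 = 11.28.
type 1: (11 − 14.44)²/14.44 = 11.8336/14.44 = 0.8195
type 2: (15 − 14.28)²/14.28 = 0.5184/14.28 = 0.0363
type 3: (14 − 11.28)²/11.28 = 7.3984/11.28 = 0.6559
Sum = 1.512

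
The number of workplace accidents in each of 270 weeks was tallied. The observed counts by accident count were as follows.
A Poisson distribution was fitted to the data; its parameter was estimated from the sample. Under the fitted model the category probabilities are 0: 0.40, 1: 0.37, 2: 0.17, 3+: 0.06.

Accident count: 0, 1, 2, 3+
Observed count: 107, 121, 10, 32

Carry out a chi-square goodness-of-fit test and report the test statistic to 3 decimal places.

Expected counts E_i = n·p_i: 270×0.40 = 108, 270×0.37 = 99.9, 270×0.17 = 45.9, 270×0.06 = 16.2.
cat         O        E   (O−E)²/E
0         107      108     0.0093
1         121     99.9     4.4566
2          10     45.9    28.0786
3+         32     16.2    15.4099
Sum = 47.954

47.954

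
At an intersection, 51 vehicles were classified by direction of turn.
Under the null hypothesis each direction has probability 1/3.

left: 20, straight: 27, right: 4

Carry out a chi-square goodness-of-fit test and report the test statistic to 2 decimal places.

Expected count for each of the 3 categories: 51/3 = 17.
χ² = (20−17)²/17 + (27−17)²/17 + (4−17)²/17
   = 0.529 + 5.882 + 9.941
Sum = 16.35

16.35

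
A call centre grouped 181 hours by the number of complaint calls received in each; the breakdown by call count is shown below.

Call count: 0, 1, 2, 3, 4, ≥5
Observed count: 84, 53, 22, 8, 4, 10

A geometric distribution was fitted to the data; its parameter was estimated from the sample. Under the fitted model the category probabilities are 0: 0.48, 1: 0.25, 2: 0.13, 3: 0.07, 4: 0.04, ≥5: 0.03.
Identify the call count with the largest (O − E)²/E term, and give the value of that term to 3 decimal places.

Expected counts E_i = n·p_i: 181×0.48 = 86.88, 181×0.25 = 45.25, 181×0.13 = 23.53, 181×0.07 = 12.67, 181×0.04 = 7.24, 181×0.03 = 5.43.
χ² = (84−86.88)²/86.88 + (53−45.25)²/45.25 + (22−23.53)²/23.53 + (8−12.67)²/12.67 + (4−7.24)²/7.24 + (10−5.43)²/5.43
   = 0.0955 + 1.3273 + 0.0995 + 1.7213 + 1.4499 + 3.8462
The largest term is for ≥5: 3.846.

≥5, 3.846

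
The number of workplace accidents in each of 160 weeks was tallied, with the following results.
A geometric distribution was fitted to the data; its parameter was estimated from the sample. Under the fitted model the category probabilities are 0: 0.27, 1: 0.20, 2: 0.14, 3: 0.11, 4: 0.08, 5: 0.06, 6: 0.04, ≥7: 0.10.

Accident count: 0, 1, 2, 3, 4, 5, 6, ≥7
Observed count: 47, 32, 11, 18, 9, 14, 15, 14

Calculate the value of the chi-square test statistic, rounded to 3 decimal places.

21.096

Expected counts E_i = n·p_i: 160×0.27 = 43.2, 160×0.20 = 32, 160×0.14 = 22.4, 160×0.11 = 17.6, 160×0.08 = 12.8, 160×0.06 = 9.6, 160×0.04 = 6.4, 160×0.10 = 16.
χ² = (47−43.2)²/43.2 + (32−32)²/32 + (11−22.4)²/22.4 + (18−17.6)²/17.6 + (9−12.8)²/12.8 + (14−9.6)²/9.6 + (15−6.4)²/6.4 + (14−16)²/16
   = 0.3343 + 0.0000 + 5.8018 + 0.0091 + 1.1281 + 2.0167 + 11.5563 + 0.2500
Sum = 21.096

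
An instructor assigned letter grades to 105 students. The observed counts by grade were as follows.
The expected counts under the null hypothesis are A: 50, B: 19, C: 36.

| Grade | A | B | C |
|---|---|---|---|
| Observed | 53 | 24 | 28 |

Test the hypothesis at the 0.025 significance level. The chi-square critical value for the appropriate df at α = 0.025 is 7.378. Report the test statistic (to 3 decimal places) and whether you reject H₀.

cat         O        E   (O−E)²/E
A          53       50     0.1800
B          24       19     1.3158
C          28       36     1.7778
Sum = 3.274
df = 2. Since 3.274 < 7.378, we do not reject H₀.

3.274; do not reject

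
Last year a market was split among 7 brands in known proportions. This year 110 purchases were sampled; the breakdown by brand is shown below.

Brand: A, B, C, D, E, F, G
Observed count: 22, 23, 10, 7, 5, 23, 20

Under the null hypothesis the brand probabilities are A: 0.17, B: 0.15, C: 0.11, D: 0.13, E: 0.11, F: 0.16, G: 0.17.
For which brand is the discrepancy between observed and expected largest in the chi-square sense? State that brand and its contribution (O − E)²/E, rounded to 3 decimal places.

E, 4.166

Expected counts E_i = n·p_i: 110×0.17 = 18.7, 110×0.15 = 16.5, 110×0.11 = 12.1, 110×0.13 = 14.3, 110×0.11 = 12.1, 110×0.16 = 17.6, 110×0.17 = 18.7.
cat         O        E   (O−E)²/E
A          22     18.7     0.5824
B          23     16.5     2.5606
C          10     12.1     0.3645
D           7     14.3     3.7266
E           5     12.1     4.1661
F          23     17.6     1.6568
G          20     18.7     0.0904
The largest term is for E: 4.166.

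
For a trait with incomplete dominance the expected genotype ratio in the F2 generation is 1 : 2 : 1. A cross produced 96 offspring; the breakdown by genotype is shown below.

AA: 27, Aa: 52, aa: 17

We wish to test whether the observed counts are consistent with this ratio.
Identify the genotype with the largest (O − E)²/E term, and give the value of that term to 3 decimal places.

aa, 2.042

Ratio total = 4. Expected counts: 96×1/4 = 24, 96×2/4 = 48, 96×1/4 = 24.
cat         O        E   (O−E)²/E
AA         27       24     0.3750
Aa         52       48     0.3333
aa         17       24     2.0417
The largest term is for aa: 2.042.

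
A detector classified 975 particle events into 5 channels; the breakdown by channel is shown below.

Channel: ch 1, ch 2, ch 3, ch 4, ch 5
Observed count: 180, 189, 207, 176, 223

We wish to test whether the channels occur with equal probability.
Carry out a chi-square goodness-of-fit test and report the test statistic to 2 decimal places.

Under H₀ each category has probability 1/5, so each expected count is 975/5 = 195.
ch 1: (180 − 195)²/195 = 225/195 = 1.154
ch 2: (189 − 195)²/195 = 36/195 = 0.185
ch 3: (207 − 195)²/195 = 144/195 = 0.738
ch 4: (176 − 195)²/195 = 361/195 = 1.851
ch 5: (223 − 195)²/195 = 784/195 = 4.021
Sum = 7.95

7.95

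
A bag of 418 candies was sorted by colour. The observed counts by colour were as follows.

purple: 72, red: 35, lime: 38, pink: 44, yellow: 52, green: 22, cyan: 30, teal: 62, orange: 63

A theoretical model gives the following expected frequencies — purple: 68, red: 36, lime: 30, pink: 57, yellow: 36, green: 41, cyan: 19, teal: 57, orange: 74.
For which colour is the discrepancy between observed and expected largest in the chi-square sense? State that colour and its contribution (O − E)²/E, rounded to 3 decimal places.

green, 8.805

χ² = (72−68)²/68 + (35−36)²/36 + (38−30)²/30 + (44−57)²/57 + (52−36)²/36 + (22−41)²/41 + (30−19)²/19 + (62−57)²/57 + (63−74)²/74
   = 0.2353 + 0.0278 + 2.1333 + 2.9649 + 7.1111 + 8.8049 + 6.3684 + 0.4386 + 1.6351
The largest term is for green: 8.805.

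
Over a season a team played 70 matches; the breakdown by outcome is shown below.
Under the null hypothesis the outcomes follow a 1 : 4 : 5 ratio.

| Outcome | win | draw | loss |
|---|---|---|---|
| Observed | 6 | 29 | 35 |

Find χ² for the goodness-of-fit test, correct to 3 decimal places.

0.179

Ratio total = 10. Expected counts: 70×1/10 = 7, 70×4/10 = 28, 70×5/10 = 35.
χ² = (6−7)²/7 + (29−28)²/28 + (35−35)²/35
   = 0.1429 + 0.0357 + 0.0000
Sum = 0.179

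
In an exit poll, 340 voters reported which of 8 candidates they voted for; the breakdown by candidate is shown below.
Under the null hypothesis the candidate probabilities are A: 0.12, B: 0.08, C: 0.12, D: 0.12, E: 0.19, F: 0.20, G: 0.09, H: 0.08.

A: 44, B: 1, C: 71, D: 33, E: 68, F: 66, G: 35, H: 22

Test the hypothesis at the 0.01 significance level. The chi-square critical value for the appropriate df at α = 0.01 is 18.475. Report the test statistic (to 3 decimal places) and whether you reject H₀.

Expected counts E_i = n·p_i: 340×0.12 = 40.8, 340×0.08 = 27.2, 340×0.12 = 40.8, 340×0.12 = 40.8, 340×0.19 = 64.6, 340×0.20 = 68, 340×0.09 = 30.6, 340×0.08 = 27.2.
χ² = (44−40.8)²/40.8 + (1−27.2)²/27.2 + (71−40.8)²/40.8 + (33−40.8)²/40.8 + (68−64.6)²/64.6 + (66−68)²/68 + (35−30.6)²/30.6 + (22−27.2)²/27.2
   = 0.2510 + 25.2368 + 22.3539 + 1.4912 + 0.1789 + 0.0588 + 0.6327 + 0.9941
Sum = 51.197
df = 7. Since 51.197 > 18.475, we reject H₀.

51.197; reject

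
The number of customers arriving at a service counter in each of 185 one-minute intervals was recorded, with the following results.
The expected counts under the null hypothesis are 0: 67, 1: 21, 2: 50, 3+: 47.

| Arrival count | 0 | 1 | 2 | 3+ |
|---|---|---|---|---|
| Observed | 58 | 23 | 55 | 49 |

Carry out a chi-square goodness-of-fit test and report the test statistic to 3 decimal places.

1.985

χ² = (58−67)²/67 + (23−21)²/21 + (55−50)²/50 + (49−47)²/47
   = 1.2090 + 0.1905 + 0.5000 + 0.0851
Sum = 1.985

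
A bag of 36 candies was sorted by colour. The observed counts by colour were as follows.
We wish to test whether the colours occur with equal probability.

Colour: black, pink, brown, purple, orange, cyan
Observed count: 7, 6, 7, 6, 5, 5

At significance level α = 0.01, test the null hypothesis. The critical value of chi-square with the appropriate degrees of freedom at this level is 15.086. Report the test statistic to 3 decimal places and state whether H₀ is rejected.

0.667; do not reject

Under H₀ each category has probability 1/6, so each expected count is 36/6 = 6.
χ² = (7−6)²/6 + (6−6)²/6 + (7−6)²/6 + (6−6)²/6 + (5−6)²/6 + (5−6)²/6
   = 0.1667 + 0.0000 + 0.1667 + 0.0000 + 0.1667 + 0.1667
Sum = 0.667
df = 5. Since 0.667 < 15.086, we do not reject H₀.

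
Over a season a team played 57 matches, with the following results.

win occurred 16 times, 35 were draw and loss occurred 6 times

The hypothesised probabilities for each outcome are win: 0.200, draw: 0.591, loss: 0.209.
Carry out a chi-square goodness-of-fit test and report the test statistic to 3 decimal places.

4.842

Expected counts E_i = n·p_i: 57×0.200 = 11.4, 57×0.591 = 33.687, 57×0.209 = 11.913.
win: (16 − 11.4)²/11.4 = 21.16/11.4 = 1.8561
draw: (35 − 33.687)²/33.687 = 1.723969/33.687 = 0.0512
loss: (6 − 11.913)²/11.913 = 34.963569/11.913 = 2.9349
Sum = 4.842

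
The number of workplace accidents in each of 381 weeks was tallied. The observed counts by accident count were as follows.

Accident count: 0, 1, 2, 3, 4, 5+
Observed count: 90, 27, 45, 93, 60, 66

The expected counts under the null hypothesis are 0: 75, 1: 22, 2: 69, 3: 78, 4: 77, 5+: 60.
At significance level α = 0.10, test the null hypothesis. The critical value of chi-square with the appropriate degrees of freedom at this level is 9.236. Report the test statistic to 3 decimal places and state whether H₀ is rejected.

cat         O        E   (O−E)²/E
0          90       75     3.0000
1          27       22     1.1364
2          45       69     8.3478
3          93       78     2.8846
4          60       77     3.7532
5+         66       60     0.6000
Sum = 19.722
df = 5. Since 19.722 > 9.236, we reject H₀.

19.722; reject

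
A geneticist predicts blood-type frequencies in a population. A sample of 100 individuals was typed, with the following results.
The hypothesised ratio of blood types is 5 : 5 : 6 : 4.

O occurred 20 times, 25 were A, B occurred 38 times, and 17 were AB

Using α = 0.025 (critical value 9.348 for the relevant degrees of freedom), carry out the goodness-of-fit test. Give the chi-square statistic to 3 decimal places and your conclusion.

Ratio total = 20. Expected counts: 100×5/20 = 25, 100×5/20 = 25, 100×6/20 = 30, 100×4/20 = 20.
O: (20 − 25)²/25 = 25/25 = 1.0000
A: (25 − 25)²/25 = 0/25 = 0.0000
B: (38 − 30)²/30 = 64/30 = 2.1333
AB: (17 − 20)²/20 = 9/20 = 0.4500
Sum = 3.583
df = 3. Since 3.583 < 9.348, we do not reject H₀.

3.583; do not reject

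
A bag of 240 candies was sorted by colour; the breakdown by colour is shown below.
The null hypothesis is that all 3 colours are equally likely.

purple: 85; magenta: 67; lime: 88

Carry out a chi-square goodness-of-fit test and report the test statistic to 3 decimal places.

Expected count for each of the 3 categories: 240/3 = 80.
purple: (85 − 80)²/80 = 25/80 = 0.3125
magenta: (67 − 80)²/80 = 169/80 = 2.1125
lime: (88 − 80)²/80 = 64/80 = 0.8000
Sum = 3.225

3.225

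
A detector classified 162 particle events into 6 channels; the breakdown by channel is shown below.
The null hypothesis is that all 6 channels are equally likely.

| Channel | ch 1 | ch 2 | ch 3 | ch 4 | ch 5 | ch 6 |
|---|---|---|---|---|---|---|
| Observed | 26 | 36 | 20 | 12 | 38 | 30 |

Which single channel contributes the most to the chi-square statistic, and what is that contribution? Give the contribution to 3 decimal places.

ch 4, 8.333

Expected count for each of the 6 categories: 162/6 = 27.
χ² = (26−27)²/27 + (36−27)²/27 + (20−27)²/27 + (12−27)²/27 + (38−27)²/27 + (30−27)²/27
   = 0.0370 + 3.0000 + 1.8148 + 8.3333 + 4.4815 + 0.3333
The largest term is for ch 4: 8.333.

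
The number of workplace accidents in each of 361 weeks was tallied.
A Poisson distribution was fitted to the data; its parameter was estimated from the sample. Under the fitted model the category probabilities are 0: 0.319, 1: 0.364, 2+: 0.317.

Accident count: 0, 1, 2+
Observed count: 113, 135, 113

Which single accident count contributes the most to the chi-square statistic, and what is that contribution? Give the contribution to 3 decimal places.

Expected counts E_i = n·p_i: 361×0.319 = 115.159, 361×0.364 = 131.404, 361×0.317 = 114.437.
cat         O        E   (O−E)²/E
0         113  115.159     0.0405
1         135  131.404     0.0984
2+        113  114.437     0.0180
The largest term is for 1: 0.098.

1, 0.098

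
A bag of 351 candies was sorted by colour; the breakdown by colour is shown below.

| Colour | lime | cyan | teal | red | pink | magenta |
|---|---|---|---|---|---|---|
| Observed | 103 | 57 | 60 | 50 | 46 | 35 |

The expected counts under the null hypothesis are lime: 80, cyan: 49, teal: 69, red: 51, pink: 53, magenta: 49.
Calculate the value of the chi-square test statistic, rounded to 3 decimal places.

14.037

cat          O        E   (O−E)²/E
lime       103       80     6.6125
cyan        57       49     1.3061
teal        60       69     1.1739
red         50       51     0.0196
pink        46       53     0.9245
magenta     35       49     4.0000
Sum = 14.037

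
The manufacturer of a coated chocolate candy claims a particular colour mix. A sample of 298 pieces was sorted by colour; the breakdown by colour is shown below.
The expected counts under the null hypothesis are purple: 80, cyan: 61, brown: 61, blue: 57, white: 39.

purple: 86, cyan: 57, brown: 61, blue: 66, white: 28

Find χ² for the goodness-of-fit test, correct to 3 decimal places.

χ² = (86−80)²/80 + (57−61)²/61 + (61−61)²/61 + (66−57)²/57 + (28−39)²/39
   = 0.4500 + 0.2623 + 0.0000 + 1.4211 + 3.1026
Sum = 5.236

5.236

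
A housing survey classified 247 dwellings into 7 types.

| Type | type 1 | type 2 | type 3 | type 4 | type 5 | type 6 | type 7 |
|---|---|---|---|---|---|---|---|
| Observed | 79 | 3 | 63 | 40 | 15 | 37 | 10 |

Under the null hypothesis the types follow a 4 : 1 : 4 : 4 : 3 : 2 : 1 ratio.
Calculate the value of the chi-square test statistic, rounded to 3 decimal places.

46.923

Ratio total = 19. Expected counts: 247×4/19 = 52, 247×1/19 = 13, 247×4/19 = 52, 247×4/19 = 52, 247×3/19 = 39, 247×2/19 = 26, 247×1/19 = 13.
cat         O        E   (O−E)²/E
type 1     79       52    14.0192
type 2      3       13     7.6923
type 3     63       52     2.3269
type 4     40       52     2.7692
type 5     15       39    14.7692
type 6     37       26     4.6538
type 7     10       13     0.6923
Sum = 46.923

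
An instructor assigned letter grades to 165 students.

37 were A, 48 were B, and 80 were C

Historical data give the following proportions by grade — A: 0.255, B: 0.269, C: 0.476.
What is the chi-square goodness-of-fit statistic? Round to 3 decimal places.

0.934

Expected counts E_i = n·p_i: 165×0.255 = 42.075, 165×0.269 = 44.385, 165×0.476 = 78.54.
χ² = (37−42.075)²/42.075 + (48−44.385)²/44.385 + (80−78.54)²/78.54
   = 0.6121 + 0.2944 + 0.0271
Sum = 0.934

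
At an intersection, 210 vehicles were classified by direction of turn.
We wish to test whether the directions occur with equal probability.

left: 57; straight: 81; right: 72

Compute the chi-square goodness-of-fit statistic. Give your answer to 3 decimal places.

Under H₀ each category has probability 1/3, so each expected count is 210/3 = 70.
left: (57 − 70)²/70 = 169/70 = 2.4143
straight: (81 − 70)²/70 = 121/70 = 1.7286
right: (72 − 70)²/70 = 4/70 = 0.0571
Sum = 4.200

4.200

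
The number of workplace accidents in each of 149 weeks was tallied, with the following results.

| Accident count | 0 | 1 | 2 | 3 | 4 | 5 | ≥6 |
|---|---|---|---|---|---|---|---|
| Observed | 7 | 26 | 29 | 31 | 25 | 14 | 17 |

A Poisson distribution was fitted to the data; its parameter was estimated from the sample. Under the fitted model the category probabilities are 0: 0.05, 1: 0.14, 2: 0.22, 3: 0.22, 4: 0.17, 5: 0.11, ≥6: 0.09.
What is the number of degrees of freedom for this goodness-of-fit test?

There are k = 7 categories and 1 parameter estimated from the data, so df = 7 − 1 − 1 = 5.

5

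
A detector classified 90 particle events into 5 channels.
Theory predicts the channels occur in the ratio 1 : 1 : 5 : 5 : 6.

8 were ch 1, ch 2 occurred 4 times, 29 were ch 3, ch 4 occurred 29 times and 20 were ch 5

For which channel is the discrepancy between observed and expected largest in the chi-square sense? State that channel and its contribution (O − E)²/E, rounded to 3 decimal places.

Ratio total = 18. Expected counts: 90×1/18 = 5, 90×1/18 = 5, 90×5/18 = 25, 90×5/18 = 25, 90×6/18 = 30.
ch 1: (8 − 5)²/5 = 9/5 = 1.8000
ch 2: (4 − 5)²/5 = 1/5 = 0.2000
ch 3: (29 − 25)²/25 = 16/25 = 0.6400
ch 4: (29 − 25)²/25 = 16/25 = 0.6400
ch 5: (20 − 30)²/30 = 100/30 = 3.3333
The largest term is for ch 5: 3.333.

ch 5, 3.333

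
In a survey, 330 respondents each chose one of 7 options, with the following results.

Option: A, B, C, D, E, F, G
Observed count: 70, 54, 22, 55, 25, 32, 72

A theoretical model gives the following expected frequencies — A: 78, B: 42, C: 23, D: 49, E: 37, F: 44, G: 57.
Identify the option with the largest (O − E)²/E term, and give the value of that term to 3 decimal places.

A: (70 − 78)²/78 = 64/78 = 0.8205
B: (54 − 42)²/42 = 144/42 = 3.4286
C: (22 − 23)²/23 = 1/23 = 0.0435
D: (55 − 49)²/49 = 36/49 = 0.7347
E: (25 − 37)²/37 = 144/37 = 3.8919
F: (32 − 44)²/44 = 144/44 = 3.2727
G: (72 − 57)²/57 = 225/57 = 3.9474
The largest term is for G: 3.947.

G, 3.947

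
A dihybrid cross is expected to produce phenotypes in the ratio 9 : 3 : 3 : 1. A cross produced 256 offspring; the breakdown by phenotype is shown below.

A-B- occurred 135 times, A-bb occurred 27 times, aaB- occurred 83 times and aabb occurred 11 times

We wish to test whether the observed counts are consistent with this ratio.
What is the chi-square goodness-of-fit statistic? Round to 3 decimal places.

Ratio total = 16. Expected counts: 256×9/16 = 144, 256×3/16 = 48, 256×3/16 = 48, 256×1/16 = 16.
A-B-: (135 − 144)²/144 = 81/144 = 0.5625
A-bb: (27 − 48)²/48 = 441/48 = 9.1875
aaB-: (83 − 48)²/48 = 1225/48 = 25.5208
aabb: (11 − 16)²/16 = 25/16 = 1.5625
Sum = 36.833

36.833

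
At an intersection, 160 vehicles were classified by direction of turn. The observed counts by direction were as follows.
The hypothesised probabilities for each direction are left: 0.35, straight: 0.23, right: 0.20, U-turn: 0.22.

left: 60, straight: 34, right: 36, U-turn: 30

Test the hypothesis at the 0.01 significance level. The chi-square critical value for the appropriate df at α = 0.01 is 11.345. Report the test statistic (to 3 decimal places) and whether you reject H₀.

Expected counts E_i = n·p_i: 160×0.35 = 56, 160×0.23 = 36.8, 160×0.20 = 32, 160×0.22 = 35.2.
left: (60 − 56)²/56 = 16/56 = 0.2857
straight: (34 − 36.8)²/36.8 = 7.84/36.8 = 0.2130
right: (36 − 32)²/32 = 16/32 = 0.5000
U-turn: (30 − 35.2)²/35.2 = 27.04/35.2 = 0.7682
Sum = 1.767
df = 3. Since 1.767 < 11.345, we do not reject H₀.

1.767; do not reject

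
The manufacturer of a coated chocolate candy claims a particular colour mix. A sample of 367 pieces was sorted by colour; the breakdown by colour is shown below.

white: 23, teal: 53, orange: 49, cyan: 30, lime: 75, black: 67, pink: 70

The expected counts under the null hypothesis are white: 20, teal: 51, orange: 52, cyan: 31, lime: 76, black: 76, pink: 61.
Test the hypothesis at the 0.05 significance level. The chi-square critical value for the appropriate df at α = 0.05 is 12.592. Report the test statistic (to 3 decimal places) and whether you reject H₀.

3.141; do not reject

white: (23 − 20)²/20 = 9/20 = 0.4500
teal: (53 − 51)²/51 = 4/51 = 0.0784
orange: (49 − 52)²/52 = 9/52 = 0.1731
cyan: (30 − 31)²/31 = 1/31 = 0.0323
lime: (75 − 76)²/76 = 1/76 = 0.0132
black: (67 − 76)²/76 = 81/76 = 1.0658
pink: (70 − 61)²/61 = 81/61 = 1.3279
Sum = 3.141
df = 6. Since 3.141 < 12.592, we do not reject H₀.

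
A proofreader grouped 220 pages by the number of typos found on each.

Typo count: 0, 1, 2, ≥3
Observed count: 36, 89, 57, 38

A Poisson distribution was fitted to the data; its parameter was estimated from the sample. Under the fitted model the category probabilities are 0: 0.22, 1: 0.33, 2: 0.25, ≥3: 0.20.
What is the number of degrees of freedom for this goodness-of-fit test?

2

There are k = 4 categories and 1 parameter estimated from the data, so df = 4 − 1 − 1 = 2.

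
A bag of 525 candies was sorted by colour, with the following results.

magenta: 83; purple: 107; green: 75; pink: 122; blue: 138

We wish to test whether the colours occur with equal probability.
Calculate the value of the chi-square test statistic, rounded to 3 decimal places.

26.343

Under H₀ each category has probability 1/5, so each expected count is 525/5 = 105.
χ² = (83−105)²/105 + (107−105)²/105 + (75−105)²/105 + (122−105)²/105 + (138−105)²/105
   = 4.6095 + 0.0381 + 8.5714 + 2.7524 + 10.3714
Sum = 26.343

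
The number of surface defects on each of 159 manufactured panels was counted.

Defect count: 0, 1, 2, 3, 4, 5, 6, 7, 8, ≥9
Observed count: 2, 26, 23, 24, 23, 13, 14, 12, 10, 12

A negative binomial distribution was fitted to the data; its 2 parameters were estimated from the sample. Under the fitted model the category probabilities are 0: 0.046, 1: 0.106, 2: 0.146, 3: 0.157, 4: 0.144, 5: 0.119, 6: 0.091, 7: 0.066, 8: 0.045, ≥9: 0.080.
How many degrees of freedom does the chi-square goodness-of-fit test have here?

There are k = 10 categories and 2 parameters estimated from the data, so df = 10 − 1 − 2 = 7.

7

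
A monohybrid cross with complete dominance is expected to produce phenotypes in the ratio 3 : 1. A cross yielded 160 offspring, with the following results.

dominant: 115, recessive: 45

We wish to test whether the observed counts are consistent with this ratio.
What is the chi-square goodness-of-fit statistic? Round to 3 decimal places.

0.833

Ratio total = 4. Expected counts: 160×3/4 = 120, 160×1/4 = 40.
dominant: (115 − 120)²/120 = 25/120 = 0.2083
recessive: (45 − 40)²/40 = 25/40 = 0.6250
Sum = 0.833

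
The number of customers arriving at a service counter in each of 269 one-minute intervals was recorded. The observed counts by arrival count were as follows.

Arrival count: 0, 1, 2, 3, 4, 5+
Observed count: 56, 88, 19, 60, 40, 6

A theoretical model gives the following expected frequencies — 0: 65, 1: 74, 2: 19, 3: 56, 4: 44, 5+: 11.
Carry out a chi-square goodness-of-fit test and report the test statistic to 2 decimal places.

6.82

0: (56 − 65)²/65 = 81/65 = 1.246
1: (88 − 74)²/74 = 196/74 = 2.649
2: (19 − 19)²/19 = 0/19 = 0.000
3: (60 − 56)²/56 = 16/56 = 0.286
4: (40 − 44)²/44 = 16/44 = 0.364
5+: (6 − 11)²/11 = 25/11 = 2.273
Sum = 6.82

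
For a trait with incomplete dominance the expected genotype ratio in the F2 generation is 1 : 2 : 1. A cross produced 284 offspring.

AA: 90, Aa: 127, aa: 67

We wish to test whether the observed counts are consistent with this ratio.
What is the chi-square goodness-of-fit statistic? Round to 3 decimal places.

Ratio total = 4. Expected counts: 284×1/4 = 71, 284×2/4 = 142, 284×1/4 = 71.
AA: (90 − 71)²/71 = 361/71 = 5.0845
Aa: (127 − 142)²/142 = 225/142 = 1.5845
aa: (67 − 71)²/71 = 16/71 = 0.2254
Sum = 6.894

6.894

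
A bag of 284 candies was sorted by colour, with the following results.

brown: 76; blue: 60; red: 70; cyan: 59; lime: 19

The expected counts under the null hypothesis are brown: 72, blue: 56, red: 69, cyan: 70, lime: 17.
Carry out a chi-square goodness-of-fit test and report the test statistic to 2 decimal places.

χ² = (76−72)²/72 + (60−56)²/56 + (70−69)²/69 + (59−70)²/70 + (19−17)²/17
   = 0.222 + 0.286 + 0.014 + 1.729 + 0.235
Sum = 2.49

2.49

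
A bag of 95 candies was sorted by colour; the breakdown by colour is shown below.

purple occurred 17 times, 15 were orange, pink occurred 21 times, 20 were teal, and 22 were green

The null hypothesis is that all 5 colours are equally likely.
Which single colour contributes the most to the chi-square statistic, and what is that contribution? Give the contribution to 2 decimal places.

orange, 0.84

Under H₀ each category has probability 1/5, so each expected count is 95/5 = 19.
purple: (17 − 19)²/19 = 4/19 = 0.211
orange: (15 − 19)²/19 = 16/19 = 0.842
pink: (21 − 19)²/19 = 4/19 = 0.211
teal: (20 − 19)²/19 = 1/19 = 0.053
green: (22 − 19)²/19 = 9/19 = 0.474
The largest term is for orange: 0.84.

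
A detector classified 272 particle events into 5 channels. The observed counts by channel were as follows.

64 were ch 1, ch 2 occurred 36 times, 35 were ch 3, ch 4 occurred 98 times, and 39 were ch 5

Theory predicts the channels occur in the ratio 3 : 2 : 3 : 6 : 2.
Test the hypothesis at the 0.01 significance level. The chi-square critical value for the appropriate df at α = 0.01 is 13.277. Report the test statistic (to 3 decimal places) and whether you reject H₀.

9.343; do not reject

Ratio total = 16. Expected counts: 272×3/16 = 51, 272×2/16 = 34, 272×3/16 = 51, 272×6/16 = 102, 272×2/16 = 34.
ch 1: (64 − 51)²/51 = 169/51 = 3.3137
ch 2: (36 − 34)²/34 = 4/34 = 0.1176
ch 3: (35 − 51)²/51 = 256/51 = 5.0196
ch 4: (98 − 102)²/102 = 16/102 = 0.1569
ch 5: (39 − 34)²/34 = 25/34 = 0.7353
Sum = 9.343
df = 4. Since 9.343 < 13.277, we do not reject H₀.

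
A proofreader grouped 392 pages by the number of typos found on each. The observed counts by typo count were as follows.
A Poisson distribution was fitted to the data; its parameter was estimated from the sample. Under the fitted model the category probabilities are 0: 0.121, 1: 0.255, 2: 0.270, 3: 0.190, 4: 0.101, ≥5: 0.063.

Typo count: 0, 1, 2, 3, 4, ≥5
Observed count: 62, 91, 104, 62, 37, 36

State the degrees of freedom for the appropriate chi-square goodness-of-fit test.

4

There are k = 6 categories and 1 parameter estimated from the data, so df = 6 − 1 − 1 = 4.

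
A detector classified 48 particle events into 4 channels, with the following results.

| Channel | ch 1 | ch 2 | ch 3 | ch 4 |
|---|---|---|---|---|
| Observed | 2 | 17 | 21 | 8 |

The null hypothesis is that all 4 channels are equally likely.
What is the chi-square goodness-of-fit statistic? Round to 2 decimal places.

18.50

Under H₀ each category has probability 1/4, so each expected count is 48/4 = 12.
χ² = (2−12)²/12 + (17−12)²/12 + (21−12)²/12 + (8−12)²/12
   = 8.333 + 2.083 + 6.750 + 1.333
Sum = 18.50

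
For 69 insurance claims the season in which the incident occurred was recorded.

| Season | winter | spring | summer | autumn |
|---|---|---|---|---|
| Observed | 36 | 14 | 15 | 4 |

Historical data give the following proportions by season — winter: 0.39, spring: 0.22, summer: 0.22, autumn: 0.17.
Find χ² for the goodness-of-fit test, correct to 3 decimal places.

8.258

Expected counts E_i = n·p_i: 69×0.39 = 26.91, 69×0.22 = 15.18, 69×0.22 = 15.18, 69×0.17 = 11.73.
χ² = (36−26.91)²/26.91 + (14−15.18)²/15.18 + (15−15.18)²/15.18 + (4−11.73)²/11.73
   = 3.0705 + 0.0917 + 0.0021 + 5.0940
Sum = 8.258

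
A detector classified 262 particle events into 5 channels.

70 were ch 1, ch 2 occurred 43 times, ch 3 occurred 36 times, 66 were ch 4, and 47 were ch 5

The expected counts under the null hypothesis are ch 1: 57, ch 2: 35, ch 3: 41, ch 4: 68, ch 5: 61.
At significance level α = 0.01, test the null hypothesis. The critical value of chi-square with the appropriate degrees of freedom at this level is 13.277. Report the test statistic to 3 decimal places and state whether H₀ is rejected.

8.675; do not reject

cat         O        E   (O−E)²/E
ch 1       70       57     2.9649
ch 2       43       35     1.8286
ch 3       36       41     0.6098
ch 4       66       68     0.0588
ch 5       47       61     3.2131
Sum = 8.675
df = 4. Since 8.675 < 13.277, we do not reject H₀.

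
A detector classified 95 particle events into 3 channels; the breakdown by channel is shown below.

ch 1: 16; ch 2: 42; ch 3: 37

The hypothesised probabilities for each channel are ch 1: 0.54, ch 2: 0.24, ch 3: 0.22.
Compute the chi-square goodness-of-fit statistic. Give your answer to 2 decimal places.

Expected counts E_i = n·p_i: 95×0.54 = 51.3, 95×0.24 = 22.8, 95×0.22 = 20.9.
χ² = (16−51.3)²/51.3 + (42−22.8)²/22.8 + (37−20.9)²/20.9
   = 24.290 + 16.168 + 12.402
Sum = 52.86

52.86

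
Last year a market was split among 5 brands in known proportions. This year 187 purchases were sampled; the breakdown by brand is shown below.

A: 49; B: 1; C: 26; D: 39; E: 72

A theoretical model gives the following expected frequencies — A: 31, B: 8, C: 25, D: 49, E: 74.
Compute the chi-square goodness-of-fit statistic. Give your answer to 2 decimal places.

A: (49 − 31)²/31 = 324/31 = 10.452
B: (1 − 8)²/8 = 49/8 = 6.125
C: (26 − 25)²/25 = 1/25 = 0.040
D: (39 − 49)²/49 = 100/49 = 2.041
E: (72 − 74)²/74 = 4/74 = 0.054
Sum = 18.71

18.71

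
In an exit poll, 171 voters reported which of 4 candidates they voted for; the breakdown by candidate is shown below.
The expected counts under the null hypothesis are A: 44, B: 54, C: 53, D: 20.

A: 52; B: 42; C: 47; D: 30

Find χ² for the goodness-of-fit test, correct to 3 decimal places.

9.800

χ² = (52−44)²/44 + (42−54)²/54 + (47−53)²/53 + (30−20)²/20
   = 1.4545 + 2.6667 + 0.6792 + 5.0000
Sum = 9.800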